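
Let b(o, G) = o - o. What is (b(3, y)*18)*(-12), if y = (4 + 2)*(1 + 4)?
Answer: 0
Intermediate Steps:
y = 30 (y = 6*5 = 30)
b(o, G) = 0
(b(3, y)*18)*(-12) = (0*18)*(-12) = 0*(-12) = 0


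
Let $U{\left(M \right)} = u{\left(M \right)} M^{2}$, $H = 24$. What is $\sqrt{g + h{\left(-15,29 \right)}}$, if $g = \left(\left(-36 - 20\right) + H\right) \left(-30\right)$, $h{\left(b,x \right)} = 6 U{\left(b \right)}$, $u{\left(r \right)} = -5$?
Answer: $i \sqrt{5790} \approx 76.092 i$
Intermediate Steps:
$U{\left(M \right)} = - 5 M^{2}$
$h{\left(b,x \right)} = - 30 b^{2}$ ($h{\left(b,x \right)} = 6 \left(- 5 b^{2}\right) = - 30 b^{2}$)
$g = 960$ ($g = \left(\left(-36 - 20\right) + 24\right) \left(-30\right) = \left(-56 + 24\right) \left(-30\right) = \left(-32\right) \left(-30\right) = 960$)
$\sqrt{g + h{\left(-15,29 \right)}} = \sqrt{960 - 30 \left(-15\right)^{2}} = \sqrt{960 - 6750} = \sqrt{-5790} = i \sqrt{5790}$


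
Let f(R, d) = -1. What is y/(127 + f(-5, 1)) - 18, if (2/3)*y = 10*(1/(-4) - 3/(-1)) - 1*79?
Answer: -3127/168 ≈ -18.613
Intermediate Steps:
y = -309/4 (y = 3*(10*(1/(-4) - 3/(-1)) - 1*79)/2 = 3*(10*(1*(-¼) - 3*(-1)) - 79)/2 = 3*(10*(-¼ + 3) - 79)/2 = 3*(10*(11/4) - 79)/2 = 3*(55/2 - 79)/2 = (3/2)*(-103/2) = -309/4 ≈ -77.250)
y/(127 + f(-5, 1)) - 18 = -309/(4*(127 - 1)) - 18 = -309/4/126 - 18 = -309/4*1/126 - 18 = -103/168 - 18 = -3127/168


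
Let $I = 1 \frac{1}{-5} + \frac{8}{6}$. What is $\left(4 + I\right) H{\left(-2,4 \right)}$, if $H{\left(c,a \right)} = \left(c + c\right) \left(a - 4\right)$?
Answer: $0$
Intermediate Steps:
$H{\left(c,a \right)} = 2 c \left(-4 + a\right)$
$I = \frac{17}{15}$ ($I = 1 \left(- \frac{1}{5}\right) + 8 \cdot \frac{1}{6} = - \frac{1}{5} + \frac{4}{3} = \frac{17}{15} \approx 1.1333$)
$\left(4 + I\right) H{\left(-2,4 \right)} = \left(4 + \frac{17}{15}\right) 2 \left(-2\right) \left(-4 + 4\right) = \frac{77 \cdot 2 \left(-2\right) 0}{15} = \frac{77}{15} \cdot 0 = 0$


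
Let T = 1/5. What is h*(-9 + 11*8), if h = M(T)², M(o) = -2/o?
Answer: 7900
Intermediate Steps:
T = ⅕ ≈ 0.20000
h = 100 (h = (-2/⅕)² = (-2*5)² = (-10)² = 100)
h*(-9 + 11*8) = 100*(-9 + 11*8) = 100*(-9 + 88) = 100*79 = 7900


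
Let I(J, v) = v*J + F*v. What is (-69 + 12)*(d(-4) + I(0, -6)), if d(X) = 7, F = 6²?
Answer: 11913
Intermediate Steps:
F = 36
I(J, v) = 36*v + J*v (I(J, v) = v*J + 36*v = J*v + 36*v = 36*v + J*v)
(-69 + 12)*(d(-4) + I(0, -6)) = (-69 + 12)*(7 - 6*(36 + 0)) = -57*(7 - 6*36) = -57*(7 - 216) = -57*(-209) = 11913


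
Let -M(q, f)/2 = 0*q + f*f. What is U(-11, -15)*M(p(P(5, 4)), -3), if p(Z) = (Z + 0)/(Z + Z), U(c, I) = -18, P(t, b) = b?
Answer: 324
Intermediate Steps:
p(Z) = 1/2 (p(Z) = Z/((2*Z)) = Z*(1/(2*Z)) = 1/2)
M(q, f) = -2*f**2 (M(q, f) = -2*(0*q + f*f) = -2*(0 + f**2) = -2*f**2)
U(-11, -15)*M(p(P(5, 4)), -3) = -(-36)*(-3)**2 = -(-36)*9 = -18*(-18) = 324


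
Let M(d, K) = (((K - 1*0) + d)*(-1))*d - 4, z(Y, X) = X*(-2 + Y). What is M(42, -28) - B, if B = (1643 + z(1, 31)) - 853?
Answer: -1351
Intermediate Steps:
M(d, K) = -4 + d*(-K - d) (M(d, K) = (((K + 0) + d)*(-1))*d - 4 = ((K + d)*(-1))*d - 4 = (-K - d)*d - 4 = d*(-K - d) - 4 = -4 + d*(-K - d))
B = 759 (B = (1643 + 31*(-2 + 1)) - 853 = (1643 + 31*(-1)) - 853 = (1643 - 31) - 853 = 1612 - 853 = 759)
M(42, -28) - B = (-4 - 1*42**2 - 1*(-28)*42) - 1*759 = (-4 - 1*1764 + 1176) - 759 = (-4 - 1764 + 1176) - 759 = -592 - 759 = -1351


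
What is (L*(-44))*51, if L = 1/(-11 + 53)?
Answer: -374/7 ≈ -53.429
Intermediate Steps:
L = 1/42 ≈ 0.023810
(L*(-44))*51 = ((1/42)*(-44))*51 = -22/21*51 = -374/7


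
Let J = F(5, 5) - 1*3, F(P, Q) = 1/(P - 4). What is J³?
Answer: -8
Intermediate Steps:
F(P, Q) = 1/(-4 + P)
J = -2 (J = 1/(-4 + 5) - 1*3 = 1/1 - 3 = 1 - 3 = -2)
J³ = (-2)³ = -8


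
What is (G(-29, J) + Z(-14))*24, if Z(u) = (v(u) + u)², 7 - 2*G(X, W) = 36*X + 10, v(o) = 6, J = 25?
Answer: 14028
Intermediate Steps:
G(X, W) = -3/2 - 18*X (G(X, W) = 7/2 - (36*X + 10)/2 = 7/2 - (10 + 36*X)/2 = 7/2 + (-5 - 18*X) = -3/2 - 18*X)
Z(u) = (6 + u)²
(G(-29, J) + Z(-14))*24 = ((-3/2 - 18*(-29)) + (6 - 14)²)*24 = ((-3/2 + 522) + (-8)²)*24 = (1041/2 + 64)*24 = (1169/2)*24 = 14028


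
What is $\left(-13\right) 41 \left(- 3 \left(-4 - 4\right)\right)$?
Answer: $-12792$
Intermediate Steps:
$\left(-13\right) 41 \left(- 3 \left(-4 - 4\right)\right) = - 533 \left(\left(-3\right) \left(-8\right)\right) = \left(-533\right) 24 = -12792$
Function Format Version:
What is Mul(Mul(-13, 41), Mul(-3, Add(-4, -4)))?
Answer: -12792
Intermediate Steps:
Mul(Mul(-13, 41), Mul(-3, Add(-4, -4))) = Mul(-533, Mul(-3, -8)) = Mul(-533, 24) = -12792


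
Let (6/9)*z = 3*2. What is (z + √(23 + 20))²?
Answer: (9 + √43)² ≈ 242.03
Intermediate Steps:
z = 9 (z = 3*(3*2)/2 = (3/2)*6 = 9)
(z + √(23 + 20))² = (9 + √(23 + 20))² = (9 + √43)²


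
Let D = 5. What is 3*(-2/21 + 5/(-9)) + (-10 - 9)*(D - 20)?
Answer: 5944/21 ≈ 283.05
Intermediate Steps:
3*(-2/21 + 5/(-9)) + (-10 - 9)*(D - 20) = 3*(-2/21 + 5/(-9)) + (-10 - 9)*(5 - 20) = 3*(-2*1/21 + 5*(-1/9)) - 19*(-15) = 3*(-2/21 - 5/9) + 285 = 3*(-41/63) + 285 = -41/21 + 285 = 5944/21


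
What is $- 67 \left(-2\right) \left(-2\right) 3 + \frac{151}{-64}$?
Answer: $- \frac{51607}{64} \approx -806.36$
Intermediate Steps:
$- 67 \left(-2\right) \left(-2\right) 3 + \frac{151}{-64} = - 67 \cdot 4 \cdot 3 + 151 \left(- \frac{1}{64}\right) = \left(-67\right) 12 - \frac{151}{64} = -804 - \frac{151}{64} = - \frac{51607}{64}$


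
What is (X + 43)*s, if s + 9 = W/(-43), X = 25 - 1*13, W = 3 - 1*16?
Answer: -20570/43 ≈ -478.37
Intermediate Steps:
W = -13 (W = 3 - 16 = -13)
X = 12 (X = 25 - 13 = 12)
s = -374/43 (s = -9 - 13/(-43) = -9 - 13*(-1/43) = -9 + 13/43 = -374/43 ≈ -8.6977)
(X + 43)*s = (12 + 43)*(-374/43) = 55*(-374/43) = -20570/43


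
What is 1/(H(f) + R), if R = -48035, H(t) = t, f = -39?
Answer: -1/48074 ≈ -2.0801e-5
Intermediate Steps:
1/(H(f) + R) = 1/(-39 - 48035) = 1/(-48074) = -1/48074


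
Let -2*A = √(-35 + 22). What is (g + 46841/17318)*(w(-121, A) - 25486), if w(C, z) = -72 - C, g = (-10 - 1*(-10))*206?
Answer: -1191494517/17318 ≈ -68801.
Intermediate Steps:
g = 0 (g = (-10 + 10)*206 = 0*206 = 0)
A = -I*√13/2 (A = -√(-35 + 22)/2 = -I*√13/2 ≈ -1.8028*I)
(g + 46841/17318)*(w(-121, A) - 25486) = (0 + 46841/17318)*((-72 - 1*(-121)) - 25486) = (0 + 46841*(1/17318))*((-72 + 121) - 25486) = (0 + 46841/17318)*(49 - 25486) = (46841/17318)*(-25437) = -1191494517/17318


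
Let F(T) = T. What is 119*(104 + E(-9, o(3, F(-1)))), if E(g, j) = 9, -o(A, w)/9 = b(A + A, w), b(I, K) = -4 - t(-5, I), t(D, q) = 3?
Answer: 13447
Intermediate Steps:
b(I, K) = -7 (b(I, K) = -4 - 1*3 = -4 - 3 = -7)
o(A, w) = 63 (o(A, w) = -9*(-7) = 63)
119*(104 + E(-9, o(3, F(-1)))) = 119*(104 + 9) = 119*113 = 13447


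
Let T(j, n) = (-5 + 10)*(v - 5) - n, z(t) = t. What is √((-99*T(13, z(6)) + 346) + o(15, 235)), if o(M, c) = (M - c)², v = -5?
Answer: √54290 ≈ 233.00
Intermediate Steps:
T(j, n) = -50 - n (T(j, n) = (-5 + 10)*(-5 - 5) - n = 5*(-10) - n = -50 - n)
√((-99*T(13, z(6)) + 346) + o(15, 235)) = √((-99*(-50 - 1*6) + 346) + (15 - 1*235)²) = √((-99*(-50 - 6) + 346) + (15 - 235)²) = √((-99*(-56) + 346) + (-220)²) = √((5544 + 346) + 48400) = √(5890 + 48400) = √54290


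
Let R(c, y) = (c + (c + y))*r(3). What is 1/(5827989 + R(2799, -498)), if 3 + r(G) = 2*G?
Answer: 1/5843289 ≈ 1.7114e-7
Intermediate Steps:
r(G) = -3 + 2*G
R(c, y) = 3*y + 6*c (R(c, y) = (c + (c + y))*(-3 + 2*3) = (y + 2*c)*(-3 + 6) = (y + 2*c)*3 = 3*y + 6*c)
1/(5827989 + R(2799, -498)) = 1/(5827989 + (3*(-498) + 6*2799)) = 1/(5827989 + (-1494 + 16794)) = 1/(5827989 + 15300) = 1/5843289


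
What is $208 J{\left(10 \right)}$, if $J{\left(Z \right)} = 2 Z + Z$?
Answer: $6240$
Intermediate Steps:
$J{\left(Z \right)} = 3 Z$
$208 J{\left(10 \right)} = 208 \cdot 3 \cdot 10 = 208 \cdot 30 = 6240$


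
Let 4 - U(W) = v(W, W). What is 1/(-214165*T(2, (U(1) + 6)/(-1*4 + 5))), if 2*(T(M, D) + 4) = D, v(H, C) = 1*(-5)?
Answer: -2/1499155 ≈ -1.3341e-6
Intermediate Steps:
v(H, C) = -5
U(W) = 9 (U(W) = 4 - 1*(-5) = 4 + 5 = 9)
T(M, D) = -4 + D/2
1/(-214165*T(2, (U(1) + 6)/(-1*4 + 5))) = 1/(-214165*(-4 + ((9 + 6)/(-1*4 + 5))/2)) = 1/(-214165*(-4 + (15/(-4 + 5))/2)) = 1/(-214165*(-4 + (15/1)/2)) = 1/(-214165*(-4 + (15*1)/2)) = 1/(-214165*(-4 + (½)*15)) = 1/(-214165*(-4 + 15/2)) = 1/(-214165*7/2) = 1/(-1499155/2) = -2/1499155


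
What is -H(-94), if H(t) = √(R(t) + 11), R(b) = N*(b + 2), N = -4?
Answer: -√379 ≈ -19.468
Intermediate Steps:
R(b) = -8 - 4*b (R(b) = -4*(b + 2) = -4*(2 + b) = -8 - 4*b)
H(t) = √(3 - 4*t) (H(t) = √((-8 - 4*t) + 11) = √(3 - 4*t))
-H(-94) = -√(3 - 4*(-94)) = -√(3 + 376) = -√379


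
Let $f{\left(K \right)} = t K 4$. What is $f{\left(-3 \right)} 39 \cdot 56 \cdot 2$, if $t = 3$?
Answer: $-157248$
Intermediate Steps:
$f{\left(K \right)} = 12 K$ ($f{\left(K \right)} = 3 K 4 = 12 K$)
$f{\left(-3 \right)} 39 \cdot 56 \cdot 2 = 12 \left(-3\right) 39 \cdot 56 \cdot 2 = - 36 \cdot 2184 \cdot 2 = \left(-36\right) 4368 = -157248$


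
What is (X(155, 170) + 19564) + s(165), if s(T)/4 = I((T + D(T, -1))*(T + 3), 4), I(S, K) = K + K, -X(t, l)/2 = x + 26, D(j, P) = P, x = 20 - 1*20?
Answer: 19544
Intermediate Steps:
x = 0 (x = 20 - 20 = 0)
X(t, l) = -52 (X(t, l) = -2*(0 + 26) = -2*26 = -52)
I(S, K) = 2*K
s(T) = 32 (s(T) = 4*(2*4) = 4*8 = 32)
(X(155, 170) + 19564) + s(165) = (-52 + 19564) + 32 = 19512 + 32 = 19544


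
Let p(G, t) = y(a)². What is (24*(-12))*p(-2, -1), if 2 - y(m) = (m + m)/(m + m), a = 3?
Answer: -288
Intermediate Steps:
y(m) = 1 (y(m) = 2 - (m + m)/(m + m) = 2 - 2*m/(2*m) = 2 - 2*m*1/(2*m) = 2 - 1*1 = 2 - 1 = 1)
p(G, t) = 1 (p(G, t) = 1² = 1)
(24*(-12))*p(-2, -1) = (24*(-12))*1 = -288*1 = -288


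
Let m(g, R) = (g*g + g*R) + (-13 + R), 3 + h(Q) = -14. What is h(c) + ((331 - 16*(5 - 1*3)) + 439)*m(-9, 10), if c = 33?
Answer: -8873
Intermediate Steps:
h(Q) = -17 (h(Q) = -3 - 14 = -17)
m(g, R) = -13 + R + g² + R*g (m(g, R) = (g² + R*g) + (-13 + R) = -13 + R + g² + R*g)
h(c) + ((331 - 16*(5 - 1*3)) + 439)*m(-9, 10) = -17 + ((331 - 16*(5 - 1*3)) + 439)*(-13 + 10 + (-9)² + 10*(-9)) = -17 + ((331 - 16*(5 - 3)) + 439)*(-13 + 10 + 81 - 90) = -17 + ((331 - 16*2) + 439)*(-12) = -17 + ((331 - 32) + 439)*(-12) = -17 + (299 + 439)*(-12) = -17 + 738*(-12) = -17 - 8856 = -8873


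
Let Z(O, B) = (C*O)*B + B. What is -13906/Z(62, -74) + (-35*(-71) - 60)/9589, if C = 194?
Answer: 1145974342/4267804997 ≈ 0.26852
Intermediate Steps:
Z(O, B) = B + 194*B*O (Z(O, B) = (194*O)*B + B = 194*B*O + B = B + 194*B*O)
-13906/Z(62, -74) + (-35*(-71) - 60)/9589 = -13906*(-1/(74*(1 + 194*62))) + (-35*(-71) - 60)/9589 = -13906*(-1/(74*(1 + 12028))) + (2485 - 60)*(1/9589) = -13906/((-74*12029)) + 2425*(1/9589) = -13906/(-890146) + 2425/9589 = -13906*(-1/890146) + 2425/9589 = 6953/445073 + 2425/9589 = 1145974342/4267804997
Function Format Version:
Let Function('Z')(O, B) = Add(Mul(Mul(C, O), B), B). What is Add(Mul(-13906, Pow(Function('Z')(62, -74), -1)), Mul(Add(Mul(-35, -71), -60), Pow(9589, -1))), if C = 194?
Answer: Rational(1145974342, 4267804997) ≈ 0.26852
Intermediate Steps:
Function('Z')(O, B) = Add(B, Mul(194, B, O)) (Function('Z')(O, B) = Add(Mul(Mul(194, O), B), B) = Add(Mul(194, B, O), B) = Add(B, Mul(194, B, O)))
Add(Mul(-13906, Pow(Function('Z')(62, -74), -1)), Mul(Add(Mul(-35, -71), -60), Pow(9589, -1))) = Add(Mul(-13906, Pow(Mul(-74, Add(1, Mul(194, 62))), -1)), Mul(Add(Mul(-35, -71), -60), Pow(9589, -1))) = Add(Mul(-13906, Pow(Mul(-74, Add(1, 12028)), -1)), Mul(Add(2485, -60), Rational(1, 9589))) = Add(Mul(-13906, Pow(Mul(-74, 12029), -1)), Mul(2425, Rational(1, 9589))) = Add(Mul(-13906, Pow(-890146, -1)), Rational(2425, 9589)) = Add(Mul(-13906, Rational(-1, 890146)), Rational(2425, 9589)) = Add(Rational(6953, 445073), Rational(2425, 9589)) = Rational(1145974342, 4267804997)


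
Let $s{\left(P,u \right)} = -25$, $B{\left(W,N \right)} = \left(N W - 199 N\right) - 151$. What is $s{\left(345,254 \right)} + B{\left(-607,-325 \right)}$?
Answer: $261774$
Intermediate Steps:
$B{\left(W,N \right)} = -151 - 199 N + N W$ ($B{\left(W,N \right)} = \left(- 199 N + N W\right) - 151 = -151 - 199 N + N W$)
$s{\left(345,254 \right)} + B{\left(-607,-325 \right)} = -25 - -261799 = -25 + \left(-151 + 64675 + 197275\right) = -25 + 261799 = 261774$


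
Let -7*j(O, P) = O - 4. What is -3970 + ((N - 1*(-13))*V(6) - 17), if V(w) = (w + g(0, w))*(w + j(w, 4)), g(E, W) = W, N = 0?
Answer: -21669/7 ≈ -3095.6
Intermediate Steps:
j(O, P) = 4/7 - O/7 (j(O, P) = -(O - 4)/7 = -(-4 + O)/7 = 4/7 - O/7)
V(w) = 2*w*(4/7 + 6*w/7) (V(w) = (w + w)*(w + (4/7 - w/7)) = (2*w)*(4/7 + 6*w/7) = 2*w*(4/7 + 6*w/7))
-3970 + ((N - 1*(-13))*V(6) - 17) = -3970 + ((0 - 1*(-13))*((4/7)*6*(2 + 3*6)) - 17) = -3970 + ((0 + 13)*((4/7)*6*(2 + 18)) - 17) = -3970 + (13*((4/7)*6*20) - 17) = -3970 + (13*(480/7) - 17) = -3970 + (6240/7 - 17) = -3970 + 6121/7 = -21669/7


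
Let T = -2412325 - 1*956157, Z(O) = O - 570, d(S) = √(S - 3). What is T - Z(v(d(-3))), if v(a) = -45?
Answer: -3367867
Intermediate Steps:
d(S) = √(-3 + S)
Z(O) = -570 + O
T = -3368482 (T = -2412325 - 956157 = -3368482)
T - Z(v(d(-3))) = -3368482 - (-570 - 45) = -3368482 - 1*(-615) = -3368482 + 615 = -3367867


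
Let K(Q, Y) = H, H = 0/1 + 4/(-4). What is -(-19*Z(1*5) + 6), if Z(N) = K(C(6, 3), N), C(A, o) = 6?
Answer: -25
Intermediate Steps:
H = -1 (H = 0*1 + 4*(-1/4) = 0 - 1 = -1)
K(Q, Y) = -1
Z(N) = -1
-(-19*Z(1*5) + 6) = -(-19*(-1) + 6) = -(19 + 6) = -1*25 = -25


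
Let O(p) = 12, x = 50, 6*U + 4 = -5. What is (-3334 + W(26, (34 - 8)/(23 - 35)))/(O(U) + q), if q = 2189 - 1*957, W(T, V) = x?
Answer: -821/311 ≈ -2.6399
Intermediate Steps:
U = -3/2 (U = -⅔ + (⅙)*(-5) = -⅔ - ⅚ = -3/2 ≈ -1.5000)
W(T, V) = 50
q = 1232 (q = 2189 - 957 = 1232)
(-3334 + W(26, (34 - 8)/(23 - 35)))/(O(U) + q) = (-3334 + 50)/(12 + 1232) = -3284/1244 = -3284*1/1244 = -821/311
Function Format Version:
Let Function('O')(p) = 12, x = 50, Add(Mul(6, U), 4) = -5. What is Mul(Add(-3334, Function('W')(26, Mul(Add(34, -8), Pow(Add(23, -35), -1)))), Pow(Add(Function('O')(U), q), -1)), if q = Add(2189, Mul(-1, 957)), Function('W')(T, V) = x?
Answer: Rational(-821, 311) ≈ -2.6399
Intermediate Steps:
U = Rational(-3, 2) (U = Add(Rational(-2, 3), Mul(Rational(1, 6), -5)) = Add(Rational(-2, 3), Rational(-5, 6)) = Rational(-3, 2) ≈ -1.5000)
Function('W')(T, V) = 50
q = 1232 (q = Add(2189, -957) = 1232)
Mul(Add(-3334, Function('W')(26, Mul(Add(34, -8), Pow(Add(23, -35), -1)))), Pow(Add(Function('O')(U), q), -1)) = Mul(Add(-3334, 50), Pow(Add(12, 1232), -1)) = Mul(-3284, Pow(1244, -1)) = Mul(-3284, Rational(1, 1244)) = Rational(-821, 311)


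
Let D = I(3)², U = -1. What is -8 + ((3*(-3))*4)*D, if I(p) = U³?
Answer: -44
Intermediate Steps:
I(p) = -1 (I(p) = (-1)³ = -1)
D = 1 (D = (-1)² = 1)
-8 + ((3*(-3))*4)*D = -8 + ((3*(-3))*4)*1 = -8 - 9*4*1 = -8 - 36*1 = -8 - 36 = -44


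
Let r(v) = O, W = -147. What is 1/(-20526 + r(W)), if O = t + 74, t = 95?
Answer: -1/20357 ≈ -4.9123e-5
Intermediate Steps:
O = 169 (O = 95 + 74 = 169)
r(v) = 169
1/(-20526 + r(W)) = 1/(-20526 + 169) = 1/(-20357) = -1/20357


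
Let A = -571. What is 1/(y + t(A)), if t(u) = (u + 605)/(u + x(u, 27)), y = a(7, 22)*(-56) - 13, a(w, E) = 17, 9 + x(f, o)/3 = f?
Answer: -2311/2230149 ≈ -0.0010363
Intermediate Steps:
x(f, o) = -27 + 3*f
y = -965 (y = 17*(-56) - 13 = -952 - 13 = -965)
t(u) = (605 + u)/(-27 + 4*u) (t(u) = (u + 605)/(u + (-27 + 3*u)) = (605 + u)/(-27 + 4*u))
1/(y + t(A)) = 1/(-965 + (605 - 571)/(-27 + 4*(-571))) = 1/(-965 + 34/(-27 - 2284)) = 1/(-965 + 34/(-2311)) = 1/(-965 - 1/2311*34) = 1/(-965 - 34/2311) = 1/(-2230149/2311) = -2311/2230149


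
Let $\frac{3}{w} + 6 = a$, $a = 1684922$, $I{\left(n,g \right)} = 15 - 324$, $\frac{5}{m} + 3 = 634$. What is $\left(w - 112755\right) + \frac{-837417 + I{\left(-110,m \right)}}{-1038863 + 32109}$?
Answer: $- \frac{95632217629509021}{848147961332} \approx -1.1275 \cdot 10^{5}$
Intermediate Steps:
$m = \frac{5}{631}$ ($m = \frac{5}{-3 + 634} = \frac{5}{631} \approx 0.0079239$)
$I{\left(n,g \right)} = -309$ ($I{\left(n,g \right)} = 15 - 324 = -309$)
$w = \frac{3}{1684916}$ ($w = \frac{3}{-6 + 1684922} = \frac{3}{1684916} \approx 1.7805 \cdot 10^{-6}$)
$\left(w - 112755\right) + \frac{-837417 + I{\left(-110,m \right)}}{-1038863 + 32109} = \left(\frac{3}{1684916} - 112755\right) + \frac{-837417 - 309}{-1038863 + 32109} = - \frac{189982703577}{1684916} - \frac{837726}{-1006754} = - \frac{189982703577}{1684916} - - \frac{418863}{503377} = - \frac{189982703577}{1684916} + \frac{418863}{503377} = - \frac{95632217629509021}{848147961332}$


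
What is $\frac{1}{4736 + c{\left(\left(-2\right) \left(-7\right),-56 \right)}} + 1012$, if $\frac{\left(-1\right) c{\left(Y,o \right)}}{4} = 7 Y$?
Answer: $\frac{4396129}{4344} \approx 1012.0$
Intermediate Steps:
$c{\left(Y,o \right)} = - 28 Y$ ($c{\left(Y,o \right)} = - 4 \cdot 7 Y = - 28 Y$)
$\frac{1}{4736 + c{\left(\left(-2\right) \left(-7\right),-56 \right)}} + 1012 = \frac{1}{4736 - 28 \left(\left(-2\right) \left(-7\right)\right)} + 1012 = \frac{1}{4736 - 392} + 1012 = \frac{1}{4344} + 1012 = \frac{4396129}{4344}$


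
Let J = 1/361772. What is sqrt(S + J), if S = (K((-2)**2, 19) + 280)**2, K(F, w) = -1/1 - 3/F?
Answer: sqrt(10133051447599253)/361772 ≈ 278.25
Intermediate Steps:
K(F, w) = -1 - 3/F (K(F, w) = -1*1 - 3/F = -1 - 3/F)
J = 1/361772 ≈ 2.7642e-6
S = 1238769/16 (S = ((-3 - 1*(-2)**2)/((-2)**2) + 280)**2 = ((-3 - 1*4)/4 + 280)**2 = ((-3 - 4)/4 + 280)**2 = ((1/4)*(-7) + 280)**2 = (-7/4 + 280)**2 = (1113/4)**2 = 1238769/16 ≈ 77423.)
sqrt(S + J) = sqrt(1238769/16 + 1/361772) = sqrt(112037984671/1447088) = sqrt(10133051447599253)/361772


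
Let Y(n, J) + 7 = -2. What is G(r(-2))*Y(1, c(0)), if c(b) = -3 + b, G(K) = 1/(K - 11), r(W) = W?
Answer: 9/13 ≈ 0.69231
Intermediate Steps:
G(K) = 1/(-11 + K)
Y(n, J) = -9 (Y(n, J) = -7 - 2 = -9)
G(r(-2))*Y(1, c(0)) = -9/(-11 - 2) = -9/(-13) = -1/13*(-9) = 9/13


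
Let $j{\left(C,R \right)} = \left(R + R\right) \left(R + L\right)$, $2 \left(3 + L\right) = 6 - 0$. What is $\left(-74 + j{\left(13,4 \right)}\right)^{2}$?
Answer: $1764$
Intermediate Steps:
$L = 0$ ($L = -3 + \frac{6 - 0}{2} = -3 + \frac{6 + 0}{2} = -3 + \frac{1}{2} \cdot 6 = -3 + 3 = 0$)
$j{\left(C,R \right)} = 2 R^{2}$ ($j{\left(C,R \right)} = \left(R + R\right) \left(R + 0\right) = 2 R R = 2 R^{2}$)
$\left(-74 + j{\left(13,4 \right)}\right)^{2} = \left(-74 + 2 \cdot 4^{2}\right)^{2} = \left(-74 + 2 \cdot 16\right)^{2} = \left(-74 + 32\right)^{2} = \left(-42\right)^{2} = 1764$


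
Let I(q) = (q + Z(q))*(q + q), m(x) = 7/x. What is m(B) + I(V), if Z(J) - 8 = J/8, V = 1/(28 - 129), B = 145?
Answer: -650347/5916580 ≈ -0.10992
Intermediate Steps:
V = -1/101 (V = 1/(-101) = -1/101 ≈ -0.0099010)
Z(J) = 8 + J/8
I(q) = 2*q*(8 + 9*q/8) (I(q) = (q + (8 + q/8))*(q + q) = (8 + 9*q/8)*(2*q) = 2*q*(8 + 9*q/8))
m(B) + I(V) = 7/145 + (¼)*(-1/101)*(64 + 9*(-1/101)) = 7*(1/145) + (¼)*(-1/101)*(64 - 9/101) = 7/145 + (¼)*(-1/101)*(6455/101) = 7/145 - 6455/40804 = -650347/5916580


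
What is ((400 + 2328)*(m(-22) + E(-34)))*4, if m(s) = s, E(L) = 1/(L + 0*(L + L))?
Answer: -4086544/17 ≈ -2.4039e+5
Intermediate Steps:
E(L) = 1/L (E(L) = 1/(L + 0*(2*L)) = 1/(L + 0) = 1/L)
((400 + 2328)*(m(-22) + E(-34)))*4 = ((400 + 2328)*(-22 + 1/(-34)))*4 = (2728*(-22 - 1/34))*4 = (2728*(-749/34))*4 = -1021636/17*4 = -4086544/17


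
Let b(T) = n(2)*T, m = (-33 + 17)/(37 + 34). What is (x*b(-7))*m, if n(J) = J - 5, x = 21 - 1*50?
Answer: 9744/71 ≈ 137.24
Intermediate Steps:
m = -16/71 ≈ -0.22535
x = -29 (x = 21 - 50 = -29)
n(J) = -5 + J
b(T) = -3*T (b(T) = (-5 + 2)*T = -3*T)
(x*b(-7))*m = -(-87)*(-7)*(-16/71) = -29*21*(-16/71) = -609*(-16/71) = 9744/71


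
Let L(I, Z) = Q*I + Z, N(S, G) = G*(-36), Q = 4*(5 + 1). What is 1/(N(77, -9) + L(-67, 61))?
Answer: -1/1223 ≈ -0.00081766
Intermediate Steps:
Q = 24 (Q = 4*6 = 24)
N(S, G) = -36*G
L(I, Z) = Z + 24*I (L(I, Z) = 24*I + Z = Z + 24*I)
1/(N(77, -9) + L(-67, 61)) = 1/(-36*(-9) + (61 + 24*(-67))) = 1/(324 + (61 - 1608)) = 1/(324 - 1547) = 1/(-1223) = -1/1223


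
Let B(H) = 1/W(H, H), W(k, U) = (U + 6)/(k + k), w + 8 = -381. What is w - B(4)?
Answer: -1949/5 ≈ -389.80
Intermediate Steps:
w = -389 (w = -8 - 381 = -389)
W(k, U) = (6 + U)/(2*k) (W(k, U) = (6 + U)/((2*k)) = (6 + U)*(1/(2*k)) = (6 + U)/(2*k))
B(H) = 2*H/(6 + H) (B(H) = 1/((6 + H)/(2*H)) = 2*H/(6 + H))
w - B(4) = -389 - 2*4/(6 + 4) = -389 - 2*4/10 = -389 - 1*⅘ = -389 - ⅘ = -1949/5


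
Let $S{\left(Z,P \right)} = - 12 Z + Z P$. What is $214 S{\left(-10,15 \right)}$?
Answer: $-6420$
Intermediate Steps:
$S{\left(Z,P \right)} = - 12 Z + P Z$
$214 S{\left(-10,15 \right)} = 214 \left(- 10 \left(-12 + 15\right)\right) = 214 \left(\left(-10\right) 3\right) = 214 \left(-30\right) = -6420$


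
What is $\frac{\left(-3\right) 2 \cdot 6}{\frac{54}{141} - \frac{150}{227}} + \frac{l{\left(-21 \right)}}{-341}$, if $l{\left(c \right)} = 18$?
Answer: $\frac{10909941}{84227} \approx 129.53$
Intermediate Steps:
$\frac{\left(-3\right) 2 \cdot 6}{\frac{54}{141} - \frac{150}{227}} + \frac{l{\left(-21 \right)}}{-341} = \frac{\left(-3\right) 2 \cdot 6}{\frac{54}{141} - \frac{150}{227}} + \frac{18}{-341} = \frac{\left(-6\right) 6}{54 \cdot \frac{1}{141} - \frac{150}{227}} + 18 \left(- \frac{1}{341}\right) = - \frac{36}{\frac{18}{47} - \frac{150}{227}} - \frac{18}{341} = - \frac{36}{- \frac{2964}{10669}} - \frac{18}{341} = \left(-36\right) \left(- \frac{10669}{2964}\right) - \frac{18}{341} = \frac{32007}{247} - \frac{18}{341} = \frac{10909941}{84227}$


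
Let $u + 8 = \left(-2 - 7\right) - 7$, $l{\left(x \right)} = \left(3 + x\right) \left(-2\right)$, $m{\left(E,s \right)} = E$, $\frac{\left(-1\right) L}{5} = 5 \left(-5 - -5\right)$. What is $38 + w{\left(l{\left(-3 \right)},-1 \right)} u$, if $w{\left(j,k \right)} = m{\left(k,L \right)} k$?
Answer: $14$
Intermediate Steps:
$L = 0$ ($L = - 5 \cdot 5 \left(-5 - -5\right) = - 5 \cdot 5 \left(-5 + 5\right) = - 5 \cdot 5 \cdot 0 = \left(-5\right) 0 = 0$)
$l{\left(x \right)} = -6 - 2 x$
$w{\left(j,k \right)} = k^{2}$ ($w{\left(j,k \right)} = k k = k^{2}$)
$u = -24$ ($u = -8 - 16 = -24$)
$38 + w{\left(l{\left(-3 \right)},-1 \right)} u = 38 + \left(-1\right)^{2} \left(-24\right) = 38 + 1 \left(-24\right) = 38 - 24 = 14$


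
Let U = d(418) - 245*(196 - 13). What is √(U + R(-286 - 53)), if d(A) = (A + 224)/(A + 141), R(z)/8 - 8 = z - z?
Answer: I*√13989727973/559 ≈ 211.59*I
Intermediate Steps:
R(z) = 64 (R(z) = 64 + 8*(z - z) = 64 + 8*0 = 64 + 0 = 64)
d(A) = (224 + A)/(141 + A)
U = -25062123/559 (U = (224 + 418)/(141 + 418) - 245*(196 - 13) = 642/559 - 245*183 = (1/559)*642 - 1*44835 = 642/559 - 44835 = -25062123/559 ≈ -44834.)
√(U + R(-286 - 53)) = √(-25062123/559 + 64) = √(-25026347/559) = I*√13989727973/559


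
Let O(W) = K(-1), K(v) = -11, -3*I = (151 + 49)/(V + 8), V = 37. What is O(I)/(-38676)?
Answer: 1/3516 ≈ 0.00028441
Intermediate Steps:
I = -40/27 (I = -(151 + 49)/(3*(37 + 8)) = -200/(3*45) = -⅓*40/9 = -40/27 ≈ -1.4815)
O(W) = -11
O(I)/(-38676) = -11/(-38676) = -11*(-1/38676) = 1/3516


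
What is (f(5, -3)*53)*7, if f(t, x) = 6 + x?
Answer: 1113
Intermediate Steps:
(f(5, -3)*53)*7 = ((6 - 3)*53)*7 = (3*53)*7 = 159*7 = 1113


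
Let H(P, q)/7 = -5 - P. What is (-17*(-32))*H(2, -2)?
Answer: -26656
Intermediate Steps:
H(P, q) = -35 - 7*P (H(P, q) = 7*(-5 - P) = -35 - 7*P)
(-17*(-32))*H(2, -2) = (-17*(-32))*(-35 - 7*2) = 544*(-35 - 14) = 544*(-49) = -26656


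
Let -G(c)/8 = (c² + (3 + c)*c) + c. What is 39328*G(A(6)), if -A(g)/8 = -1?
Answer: -50339840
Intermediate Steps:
A(g) = 8 (A(g) = -8*(-1) = 8)
G(c) = -8*c - 8*c² - 8*c*(3 + c) (G(c) = -8*((c² + (3 + c)*c) + c) = -8*((c² + c*(3 + c)) + c) = -8*(c + c² + c*(3 + c)) = -8*c - 8*c² - 8*c*(3 + c))
39328*G(A(6)) = 39328*(-16*8*(2 + 8)) = 39328*(-16*8*10) = 39328*(-1280) = -50339840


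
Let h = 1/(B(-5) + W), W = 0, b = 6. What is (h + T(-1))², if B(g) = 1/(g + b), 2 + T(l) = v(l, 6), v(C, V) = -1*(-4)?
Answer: 9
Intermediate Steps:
v(C, V) = 4
T(l) = 2 (T(l) = -2 + 4 = 2)
B(g) = 1/(6 + g) (B(g) = 1/(g + 6) = 1/(6 + g))
h = 1 (h = 1/(1/(6 - 5) + 0) = 1/(1/1 + 0) = 1/(1 + 0) = 1/1 = 1)
(h + T(-1))² = (1 + 2)² = 3² = 9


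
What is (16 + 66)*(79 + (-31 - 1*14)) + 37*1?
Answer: 2825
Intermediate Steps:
(16 + 66)*(79 + (-31 - 1*14)) + 37*1 = 82*(79 + (-31 - 14)) + 37 = 82*(79 - 45) + 37 = 82*34 + 37 = 2788 + 37 = 2825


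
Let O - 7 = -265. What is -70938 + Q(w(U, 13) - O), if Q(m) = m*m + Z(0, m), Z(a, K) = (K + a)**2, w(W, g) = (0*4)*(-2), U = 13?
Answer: 62190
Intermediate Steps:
O = -258 (O = 7 - 265 = -258)
w(W, g) = 0 (w(W, g) = 0*(-2) = 0)
Q(m) = 2*m**2 (Q(m) = m*m + (m + 0)**2 = m**2 + m**2 = 2*m**2)
-70938 + Q(w(U, 13) - O) = -70938 + 2*(0 - 1*(-258))**2 = -70938 + 2*(0 + 258)**2 = -70938 + 2*258**2 = -70938 + 2*66564 = -70938 + 133128 = 62190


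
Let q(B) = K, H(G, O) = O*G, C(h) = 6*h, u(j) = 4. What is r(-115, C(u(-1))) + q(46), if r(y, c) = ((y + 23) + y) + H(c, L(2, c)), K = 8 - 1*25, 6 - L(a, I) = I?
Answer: -656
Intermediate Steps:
L(a, I) = 6 - I
H(G, O) = G*O
K = -17 (K = 8 - 25 = -17)
q(B) = -17
r(y, c) = 23 + 2*y + c*(6 - c) (r(y, c) = ((y + 23) + y) + c*(6 - c) = ((23 + y) + y) + c*(6 - c) = (23 + 2*y) + c*(6 - c) = 23 + 2*y + c*(6 - c))
r(-115, C(u(-1))) + q(46) = (23 + 2*(-115) - 6*4*(-6 + 6*4)) - 17 = (23 - 230 - 1*24*(-6 + 24)) - 17 = (23 - 230 - 1*24*18) - 17 = (23 - 230 - 432) - 17 = -639 - 17 = -656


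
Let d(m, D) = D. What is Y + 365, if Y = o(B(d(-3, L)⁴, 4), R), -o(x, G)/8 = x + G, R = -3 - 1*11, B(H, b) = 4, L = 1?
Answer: 445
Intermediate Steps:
R = -14 (R = -3 - 11 = -14)
o(x, G) = -8*G - 8*x (o(x, G) = -8*(x + G) = -8*(G + x) = -8*G - 8*x)
Y = 80 (Y = -8*(-14) - 8*4 = 112 - 32 = 80)
Y + 365 = 80 + 365 = 445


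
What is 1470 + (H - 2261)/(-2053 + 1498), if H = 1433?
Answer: 272226/185 ≈ 1471.5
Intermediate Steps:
1470 + (H - 2261)/(-2053 + 1498) = 1470 + (1433 - 2261)/(-2053 + 1498) = 1470 - 828/(-555) = 1470 - 828*(-1/555) = 1470 + 276/185 = 272226/185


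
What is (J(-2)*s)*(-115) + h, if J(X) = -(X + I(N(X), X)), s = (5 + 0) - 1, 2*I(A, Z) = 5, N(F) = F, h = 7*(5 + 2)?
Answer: 279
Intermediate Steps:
h = 49 (h = 7*7 = 49)
I(A, Z) = 5/2 (I(A, Z) = (½)*5 = 5/2)
s = 4 (s = 5 - 1 = 4)
J(X) = -5/2 - X (J(X) = -(X + 5/2) = -(5/2 + X) = -5/2 - X)
(J(-2)*s)*(-115) + h = ((-5/2 - 1*(-2))*4)*(-115) + 49 = ((-5/2 + 2)*4)*(-115) + 49 = -½*4*(-115) + 49 = -2*(-115) + 49 = 230 + 49 = 279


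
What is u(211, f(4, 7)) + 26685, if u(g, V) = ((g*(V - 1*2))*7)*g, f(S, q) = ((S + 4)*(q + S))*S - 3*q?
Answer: 102558548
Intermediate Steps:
f(S, q) = -3*q + S*(4 + S)*(S + q) (f(S, q) = ((4 + S)*(S + q))*S - 3*q = S*(4 + S)*(S + q) - 3*q = -3*q + S*(4 + S)*(S + q))
u(g, V) = 7*g²*(-2 + V) (u(g, V) = ((g*(V - 2))*7)*g = ((g*(-2 + V))*7)*g = (7*g*(-2 + V))*g = 7*g²*(-2 + V))
u(211, f(4, 7)) + 26685 = 7*211²*(-2 + (4³ - 3*7 + 4*4² + 7*4² + 4*4*7)) + 26685 = 7*44521*(-2 + (64 - 21 + 4*16 + 7*16 + 112)) + 26685 = 7*44521*(-2 + (64 - 21 + 64 + 112 + 112)) + 26685 = 7*44521*(-2 + 331) + 26685 = 7*44521*329 + 26685 = 102531863 + 26685 = 102558548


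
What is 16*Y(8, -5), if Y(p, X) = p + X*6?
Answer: -352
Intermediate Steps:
Y(p, X) = p + 6*X
16*Y(8, -5) = 16*(8 + 6*(-5)) = 16*(8 - 30) = 16*(-22) = -352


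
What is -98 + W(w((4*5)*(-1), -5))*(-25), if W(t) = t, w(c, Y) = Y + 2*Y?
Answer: 277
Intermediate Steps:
w(c, Y) = 3*Y
-98 + W(w((4*5)*(-1), -5))*(-25) = -98 + (3*(-5))*(-25) = -98 - 15*(-25) = -98 + 375 = 277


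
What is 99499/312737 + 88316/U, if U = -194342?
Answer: -4141423117/30388967027 ≈ -0.13628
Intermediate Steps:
99499/312737 + 88316/U = 99499/312737 + 88316/(-194342) = 99499*(1/312737) + 88316*(-1/194342) = 99499/312737 - 44158/97171 = -4141423117/30388967027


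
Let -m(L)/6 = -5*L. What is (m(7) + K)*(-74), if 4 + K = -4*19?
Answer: -9620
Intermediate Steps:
K = -80 (K = -4 - 4*19 = -4 - 76 = -80)
m(L) = 30*L (m(L) = -(-30)*L = 30*L)
(m(7) + K)*(-74) = (30*7 - 80)*(-74) = (210 - 80)*(-74) = 130*(-74) = -9620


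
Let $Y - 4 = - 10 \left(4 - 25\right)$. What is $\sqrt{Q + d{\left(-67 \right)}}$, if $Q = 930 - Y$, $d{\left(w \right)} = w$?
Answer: $\sqrt{649} \approx 25.475$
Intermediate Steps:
$Y = 214$ ($Y = 4 - 10 \left(4 - 25\right) = 4 - -210 = 4 + 210 = 214$)
$Q = 716$ ($Q = 930 - 214 = 716$)
$\sqrt{Q + d{\left(-67 \right)}} = \sqrt{716 - 67} = \sqrt{649}$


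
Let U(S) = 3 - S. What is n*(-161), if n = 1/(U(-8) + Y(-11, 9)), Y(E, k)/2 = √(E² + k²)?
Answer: 1771/687 - 322*√202/687 ≈ -4.0837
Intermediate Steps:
Y(E, k) = 2*√(E² + k²)
n = 1/(11 + 2*√202) (n = 1/((3 - 1*(-8)) + 2*√((-11)² + 9²)) = 1/((3 + 8) + 2*√(121 + 81)) = 1/(11 + 2*√202) ≈ 0.025364)
n*(-161) = (-11/687 + 2*√202/687)*(-161) = 1771/687 - 322*√202/687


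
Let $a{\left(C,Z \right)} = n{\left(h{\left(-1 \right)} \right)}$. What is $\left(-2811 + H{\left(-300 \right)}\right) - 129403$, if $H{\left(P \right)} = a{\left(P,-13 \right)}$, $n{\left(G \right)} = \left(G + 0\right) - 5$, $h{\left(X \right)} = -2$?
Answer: $-132221$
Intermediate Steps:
$n{\left(G \right)} = -5 + G$ ($n{\left(G \right)} = G - 5 = -5 + G$)
$a{\left(C,Z \right)} = -7$ ($a{\left(C,Z \right)} = -5 - 2 = -7$)
$H{\left(P \right)} = -7$
$\left(-2811 + H{\left(-300 \right)}\right) - 129403 = \left(-2811 - 7\right) - 129403 = -2818 - 129403 = -132221$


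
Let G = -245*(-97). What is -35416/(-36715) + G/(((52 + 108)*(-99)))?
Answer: -62308507/116313120 ≈ -0.53570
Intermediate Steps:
G = 23765
-35416/(-36715) + G/(((52 + 108)*(-99))) = -35416/(-36715) + 23765/(((52 + 108)*(-99))) = -35416*(-1/36715) + 23765/((160*(-99))) = 35416/36715 + 23765/(-15840) = 35416/36715 + 23765*(-1/15840) = 35416/36715 - 4753/3168 = -62308507/116313120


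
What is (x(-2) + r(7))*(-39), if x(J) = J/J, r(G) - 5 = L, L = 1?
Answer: -273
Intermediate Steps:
r(G) = 6 (r(G) = 5 + 1 = 6)
x(J) = 1
(x(-2) + r(7))*(-39) = (1 + 6)*(-39) = 7*(-39) = -273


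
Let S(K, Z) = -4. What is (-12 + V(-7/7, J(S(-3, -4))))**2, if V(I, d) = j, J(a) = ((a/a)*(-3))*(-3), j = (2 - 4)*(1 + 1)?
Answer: 256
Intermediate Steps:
j = -4 (j = -2*2 = -4)
J(a) = 9 (J(a) = (1*(-3))*(-3) = -3*(-3) = 9)
V(I, d) = -4
(-12 + V(-7/7, J(S(-3, -4))))**2 = (-12 - 4)**2 = (-16)**2 = 256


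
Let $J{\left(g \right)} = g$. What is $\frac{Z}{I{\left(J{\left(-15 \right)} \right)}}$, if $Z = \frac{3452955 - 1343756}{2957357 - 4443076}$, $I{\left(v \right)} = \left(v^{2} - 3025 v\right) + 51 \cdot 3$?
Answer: $- \frac{2109199}{67976101407} \approx -3.1029 \cdot 10^{-5}$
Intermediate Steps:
$I{\left(v \right)} = 153 + v^{2} - 3025 v$ ($I{\left(v \right)} = \left(v^{2} - 3025 v\right) + 153 = 153 + v^{2} - 3025 v$)
$Z = - \frac{2109199}{1485719}$ ($Z = \frac{2109199}{-1485719} = 2109199 \left(- \frac{1}{1485719}\right) = - \frac{2109199}{1485719} \approx -1.4196$)
$\frac{Z}{I{\left(J{\left(-15 \right)} \right)}} = - \frac{2109199}{1485719 \left(153 + \left(-15\right)^{2} - -45375\right)} = - \frac{2109199}{1485719 \left(153 + 225 + 45375\right)} = - \frac{2109199}{1485719 \cdot 45753} = \left(- \frac{2109199}{1485719}\right) \frac{1}{45753} = - \frac{2109199}{67976101407}$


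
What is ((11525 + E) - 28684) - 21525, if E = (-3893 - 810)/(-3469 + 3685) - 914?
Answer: -8557871/216 ≈ -39620.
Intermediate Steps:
E = -202127/216 (E = -4703/216 - 914 = -202127/216 ≈ -935.77)
((11525 + E) - 28684) - 21525 = ((11525 - 202127/216) - 28684) - 21525 = (2287273/216 - 28684) - 21525 = -3908471/216 - 21525 = -8557871/216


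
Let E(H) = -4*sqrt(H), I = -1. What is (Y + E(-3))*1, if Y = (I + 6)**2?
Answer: 25 - 4*I*sqrt(3) ≈ 25.0 - 6.9282*I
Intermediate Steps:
Y = 25 (Y = (-1 + 6)**2 = 5**2 = 25)
(Y + E(-3))*1 = (25 - 4*I*sqrt(3))*1 = 25 - 4*I*sqrt(3)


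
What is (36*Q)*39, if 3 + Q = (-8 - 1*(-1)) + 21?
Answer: 15444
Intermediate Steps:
Q = 11 (Q = -3 + ((-8 - 1*(-1)) + 21) = -3 + ((-8 + 1) + 21) = -3 + (-7 + 21) = -3 + 14 = 11)
(36*Q)*39 = (36*11)*39 = 396*39 = 15444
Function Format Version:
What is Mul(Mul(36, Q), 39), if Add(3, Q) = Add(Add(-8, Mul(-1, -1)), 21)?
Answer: 15444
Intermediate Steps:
Q = 11 (Q = Add(-3, Add(Add(-8, Mul(-1, -1)), 21)) = Add(-3, Add(Add(-8, 1), 21)) = Add(-3, Add(-7, 21)) = Add(-3, 14) = 11)
Mul(Mul(36, Q), 39) = Mul(Mul(36, 11), 39) = Mul(396, 39) = 15444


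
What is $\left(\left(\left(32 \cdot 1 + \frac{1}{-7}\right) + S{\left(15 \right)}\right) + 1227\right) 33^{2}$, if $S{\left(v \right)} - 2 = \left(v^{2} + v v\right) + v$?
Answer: $\frac{13156209}{7} \approx 1.8795 \cdot 10^{6}$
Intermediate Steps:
$S{\left(v \right)} = 2 + v + 2 v^{2}$ ($S{\left(v \right)} = 2 + \left(\left(v^{2} + v v\right) + v\right) = 2 + \left(\left(v^{2} + v^{2}\right) + v\right) = 2 + \left(2 v^{2} + v\right) = 2 + \left(v + 2 v^{2}\right) = 2 + v + 2 v^{2}$)
$\left(\left(\left(32 \cdot 1 + \frac{1}{-7}\right) + S{\left(15 \right)}\right) + 1227\right) 33^{2} = \left(\left(\left(32 \cdot 1 + \frac{1}{-7}\right) + \left(2 + 15 + 2 \cdot 15^{2}\right)\right) + 1227\right) 33^{2} = \left(\left(\left(32 - \frac{1}{7}\right) + \left(2 + 15 + 2 \cdot 225\right)\right) + 1227\right) 1089 = \left(\left(\frac{223}{7} + \left(2 + 15 + 450\right)\right) + 1227\right) 1089 = \left(\left(\frac{223}{7} + 467\right) + 1227\right) 1089 = \left(\frac{3492}{7} + 1227\right) 1089 = \frac{12081}{7} \cdot 1089 = \frac{13156209}{7}$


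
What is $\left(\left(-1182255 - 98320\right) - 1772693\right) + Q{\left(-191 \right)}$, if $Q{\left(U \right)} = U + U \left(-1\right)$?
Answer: $-3053268$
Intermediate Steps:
$Q{\left(U \right)} = 0$ ($Q{\left(U \right)} = U - U = 0$)
$\left(\left(-1182255 - 98320\right) - 1772693\right) + Q{\left(-191 \right)} = \left(\left(-1182255 - 98320\right) - 1772693\right) + 0 = \left(-1280575 - 1772693\right) + 0 = -3053268 + 0 = -3053268$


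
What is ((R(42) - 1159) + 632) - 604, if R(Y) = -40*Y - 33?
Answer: -2844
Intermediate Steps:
R(Y) = -33 - 40*Y
((R(42) - 1159) + 632) - 604 = (((-33 - 40*42) - 1159) + 632) - 604 = (((-33 - 1680) - 1159) + 632) - 604 = ((-1713 - 1159) + 632) - 604 = (-2872 + 632) - 604 = -2240 - 604 = -2844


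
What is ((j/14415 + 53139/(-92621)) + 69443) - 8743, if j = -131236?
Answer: 81029573892259/1335131715 ≈ 60690.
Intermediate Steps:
((j/14415 + 53139/(-92621)) + 69443) - 8743 = ((-131236/14415 + 53139/(-92621)) + 69443) - 8743 = ((-131236*1/14415 + 53139*(-1/92621)) + 69443) - 8743 = ((-131236/14415 - 53139/92621) + 69443) - 8743 = (-12921208241/1335131715 + 69443) - 8743 = 92702630476504/1335131715 - 8743 = 81029573892259/1335131715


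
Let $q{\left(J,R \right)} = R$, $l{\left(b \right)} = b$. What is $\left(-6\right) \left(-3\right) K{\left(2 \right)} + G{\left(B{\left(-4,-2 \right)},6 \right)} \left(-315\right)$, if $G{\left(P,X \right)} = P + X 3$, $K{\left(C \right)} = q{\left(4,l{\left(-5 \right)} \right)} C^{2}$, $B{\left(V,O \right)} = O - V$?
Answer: $-6660$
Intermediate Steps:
$K{\left(C \right)} = - 5 C^{2}$
$G{\left(P,X \right)} = P + 3 X$
$\left(-6\right) \left(-3\right) K{\left(2 \right)} + G{\left(B{\left(-4,-2 \right)},6 \right)} \left(-315\right) = \left(-6\right) \left(-3\right) \left(- 5 \cdot 2^{2}\right) + \left(\left(-2 - -4\right) + 3 \cdot 6\right) \left(-315\right) = 18 \left(\left(-5\right) 4\right) + \left(\left(-2 + 4\right) + 18\right) \left(-315\right) = 18 \left(-20\right) + \left(2 + 18\right) \left(-315\right) = -360 + 20 \left(-315\right) = -360 - 6300 = -6660$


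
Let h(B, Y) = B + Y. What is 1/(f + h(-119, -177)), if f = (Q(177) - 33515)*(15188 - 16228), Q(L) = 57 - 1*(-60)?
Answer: 1/34733624 ≈ 2.8791e-8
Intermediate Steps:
Q(L) = 117 (Q(L) = 57 + 60 = 117)
f = 34733920 (f = (117 - 33515)*(15188 - 16228) = -33398*(-1040) = 34733920)
1/(f + h(-119, -177)) = 1/(34733920 + (-119 - 177)) = 1/(34733920 - 296) = 1/34733624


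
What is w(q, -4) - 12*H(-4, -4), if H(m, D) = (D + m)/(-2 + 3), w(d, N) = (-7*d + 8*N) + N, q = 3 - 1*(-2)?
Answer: 25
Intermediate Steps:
q = 5 (q = 3 + 2 = 5)
w(d, N) = -7*d + 9*N
H(m, D) = D + m (H(m, D) = (D + m)/1 = (D + m)*1 = D + m)
w(q, -4) - 12*H(-4, -4) = (-7*5 + 9*(-4)) - 12*(-4 - 4) = (-35 - 36) - 12*(-8) = -71 + 96 = 25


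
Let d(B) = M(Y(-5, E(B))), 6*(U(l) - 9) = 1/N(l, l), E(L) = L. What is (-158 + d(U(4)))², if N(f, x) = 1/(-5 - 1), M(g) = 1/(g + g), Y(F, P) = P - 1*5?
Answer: 896809/36 ≈ 24911.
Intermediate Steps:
Y(F, P) = -5 + P (Y(F, P) = P - 5 = -5 + P)
M(g) = 1/(2*g)
N(f, x) = -⅙ (N(f, x) = 1/(-6) = -⅙)
U(l) = 8 (U(l) = 9 + 1/(6*(-⅙)) = 9 + (⅙)*(-6) = 9 - 1 = 8)
d(B) = 1/(2*(-5 + B))
(-158 + d(U(4)))² = (-158 + 1/(2*(-5 + 8)))² = (-158 + (½)/3)² = (-158 + (½)*(⅓))² = (-158 + ⅙)² = (-947/6)² = 896809/36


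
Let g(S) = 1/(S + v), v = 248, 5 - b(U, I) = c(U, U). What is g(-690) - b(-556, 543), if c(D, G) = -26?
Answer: -13703/442 ≈ -31.002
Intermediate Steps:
b(U, I) = 31 (b(U, I) = 5 - 1*(-26) = 5 + 26 = 31)
g(S) = 1/(248 + S) (g(S) = 1/(S + 248) = 1/(248 + S))
g(-690) - b(-556, 543) = 1/(248 - 690) - 1*31 = 1/(-442) - 31 = -1/442 - 31 = -13703/442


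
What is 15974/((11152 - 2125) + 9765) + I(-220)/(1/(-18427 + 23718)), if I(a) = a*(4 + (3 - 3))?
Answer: -43748519693/9396 ≈ -4.6561e+6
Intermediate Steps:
I(a) = 4*a (I(a) = a*(4 + 0) = a*4 = 4*a)
15974/((11152 - 2125) + 9765) + I(-220)/(1/(-18427 + 23718)) = 15974/((11152 - 2125) + 9765) + (4*(-220))/(1/(-18427 + 23718)) = 15974/(9027 + 9765) - 880/(1/5291) = 15974/18792 - 880/1/5291 = 15974*(1/18792) - 880*5291 = 7987/9396 - 4656080 = -43748519693/9396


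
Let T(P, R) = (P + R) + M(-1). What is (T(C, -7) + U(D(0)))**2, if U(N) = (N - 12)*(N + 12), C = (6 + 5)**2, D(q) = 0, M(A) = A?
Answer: 961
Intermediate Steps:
C = 121 (C = 11**2 = 121)
T(P, R) = -1 + P + R (T(P, R) = (P + R) - 1 = -1 + P + R)
U(N) = (-12 + N)*(12 + N)
(T(C, -7) + U(D(0)))**2 = ((-1 + 121 - 7) + (-144 + 0**2))**2 = (113 + (-144 + 0))**2 = (113 - 144)**2 = (-31)**2 = 961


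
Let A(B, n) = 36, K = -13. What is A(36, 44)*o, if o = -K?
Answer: 468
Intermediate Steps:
o = 13 (o = -1*(-13) = 13)
A(36, 44)*o = 36*13 = 468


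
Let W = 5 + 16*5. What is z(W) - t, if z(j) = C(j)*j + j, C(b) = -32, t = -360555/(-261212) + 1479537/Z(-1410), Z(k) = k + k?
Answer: -32406915722/15346205 ≈ -2111.7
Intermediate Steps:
Z(k) = 2*k
t = -8030334453/15346205 (t = -360555/(-261212) + 1479537/((2*(-1410))) = -360555*(-1/261212) + 1479537/(-2820) = 360555/261212 + 1479537*(-1/2820) = 360555/261212 - 493179/940 = -8030334453/15346205 ≈ -523.28)
W = 85 (W = 5 + 80 = 85)
z(j) = -31*j (z(j) = -32*j + j = -31*j)
z(W) - t = -31*85 - 1*(-8030334453/15346205) = -2635 + 8030334453/15346205 = -32406915722/15346205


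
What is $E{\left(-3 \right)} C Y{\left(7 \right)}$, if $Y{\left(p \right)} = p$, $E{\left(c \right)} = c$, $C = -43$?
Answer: $903$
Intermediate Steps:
$E{\left(-3 \right)} C Y{\left(7 \right)} = \left(-3\right) \left(-43\right) 7 = 129 \cdot 7 = 903$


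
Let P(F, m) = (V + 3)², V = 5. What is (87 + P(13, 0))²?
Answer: 22801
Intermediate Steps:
P(F, m) = 64 (P(F, m) = (5 + 3)² = 8² = 64)
(87 + P(13, 0))² = (87 + 64)² = 151² = 22801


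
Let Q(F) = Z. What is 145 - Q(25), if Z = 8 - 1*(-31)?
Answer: 106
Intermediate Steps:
Z = 39 (Z = 8 + 31 = 39)
Q(F) = 39
145 - Q(25) = 145 - 1*39 = 145 - 39 = 106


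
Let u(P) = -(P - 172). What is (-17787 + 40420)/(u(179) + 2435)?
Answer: 22633/2428 ≈ 9.3217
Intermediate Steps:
u(P) = 172 - P (u(P) = -(-172 + P) = 172 - P)
(-17787 + 40420)/(u(179) + 2435) = (-17787 + 40420)/((172 - 1*179) + 2435) = 22633/((172 - 179) + 2435) = 22633/(-7 + 2435) = 22633/2428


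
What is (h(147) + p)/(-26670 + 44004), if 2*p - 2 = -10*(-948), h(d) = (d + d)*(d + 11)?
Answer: 51193/17334 ≈ 2.9533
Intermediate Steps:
h(d) = 2*d*(11 + d) (h(d) = (2*d)*(11 + d) = 2*d*(11 + d))
p = 4741 (p = 1 + (-10*(-948))/2 = 1 + (½)*9480 = 1 + 4740 = 4741)
(h(147) + p)/(-26670 + 44004) = (2*147*(11 + 147) + 4741)/(-26670 + 44004) = (2*147*158 + 4741)/17334 = (46452 + 4741)*(1/17334) = 51193*(1/17334) = 51193/17334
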